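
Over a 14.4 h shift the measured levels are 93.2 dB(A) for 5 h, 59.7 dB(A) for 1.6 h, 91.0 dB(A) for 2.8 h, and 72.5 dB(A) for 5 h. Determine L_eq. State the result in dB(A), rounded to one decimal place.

89.9 dB(A)

The energy average is taken in the linear domain: L_eq = 10·log₁₀[(Σ tᵢ·10^(Lᵢ/10))/T], T = 14.4 h.
Σ tᵢ·10^(Lᵢ/10) = 5·10^(93.2/10) + 1.6·10^(59.7/10) + 2.8·10^(91.0/10) + 5·10^(72.5/10) = 1.406e+10.
L_eq = 10·log₁₀(1.406e+10/14.4) = 89.90 dB(A).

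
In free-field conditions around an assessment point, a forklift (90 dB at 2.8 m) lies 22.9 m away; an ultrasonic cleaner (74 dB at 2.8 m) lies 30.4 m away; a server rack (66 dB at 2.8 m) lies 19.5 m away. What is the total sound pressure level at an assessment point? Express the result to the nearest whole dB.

Propagate each source to the receiver with L = L_ref − 20·log₁₀(r/r_ref), then add intensities.
forklift: 90 − 20·log₁₀(22.9/2.8) = 90 − 18.25 = 71.75 dB.
ultrasonic cleaner: 74 − 20·log₁₀(30.4/2.8) = 74 − 20.71 = 53.29 dB.
server rack: 66 − 20·log₁₀(19.5/2.8) = 66 − 16.86 = 49.14 dB.
Σ 10^(L/10) = 1.525e+07 → L_total = 10·log₁₀(1.525e+07) = 71.83 dB.

72 dB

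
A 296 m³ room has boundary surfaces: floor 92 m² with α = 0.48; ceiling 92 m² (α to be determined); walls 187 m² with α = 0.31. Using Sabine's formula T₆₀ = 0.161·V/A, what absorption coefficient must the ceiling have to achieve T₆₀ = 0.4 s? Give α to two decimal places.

0.18

Required total absorption A = 0.161·296/0.4 = 119.14 m².
Absorption from the other surfaces = 92·0.48 + 187·0.31 = 102.13 m², so the ceiling must supply 17.01 m² over 92 m².
α = 17.01/92 = 0.185.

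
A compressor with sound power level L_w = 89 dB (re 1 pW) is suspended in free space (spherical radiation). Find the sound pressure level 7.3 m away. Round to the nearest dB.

61 dB

The power spreads over a sphere of area 4π·r², so L_p = L_w − 10·log₁₀(4π·r²).
4π·r² = 669.7 m², 10·log₁₀ of that is 28.259 dB.
L_p = 89 − 28.259 = 60.74 dB.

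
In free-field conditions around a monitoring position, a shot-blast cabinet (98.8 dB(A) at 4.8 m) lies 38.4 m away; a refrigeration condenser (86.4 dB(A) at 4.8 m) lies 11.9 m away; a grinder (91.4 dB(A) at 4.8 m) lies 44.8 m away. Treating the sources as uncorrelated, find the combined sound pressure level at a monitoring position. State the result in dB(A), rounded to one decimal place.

83.1 dB(A)

First find each source's level at the receiver (point-source: −20·log₁₀(r/r_ref)), then combine on an intensity basis.
shot-blast cabinet: 98.8 − 20·log₁₀(38.4/4.8) = 98.8 − 18.06 = 80.74 dB(A).
refrigeration condenser: 86.4 − 20·log₁₀(11.9/4.8) = 86.4 − 7.89 = 78.51 dB(A).
grinder: 91.4 − 20·log₁₀(44.8/4.8) = 91.4 − 19.40 = 72.00 dB(A).
Σ 10^(L/10) = 2.054e+08 → L_total = 10·log₁₀(2.054e+08) = 83.13 dB(A).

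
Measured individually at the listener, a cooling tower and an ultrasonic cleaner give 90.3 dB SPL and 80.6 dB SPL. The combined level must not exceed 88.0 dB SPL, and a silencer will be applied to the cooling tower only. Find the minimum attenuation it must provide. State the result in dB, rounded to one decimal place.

3.2 dB

Everything except the cooling tower sums to 10^(80.6/10) = 1.148e+08 in linear terms, 80.60 dB SPL.
The limit corresponds to 10^(88.0/10) = 6.310e+08; subtracting the fixed part leaves 5.161e+08 for the cooling tower, i.e. 87.13 dB SPL.
So the cooling tower must be reduced from 90.3 to 87.13 dB SPL: IL = 3.17 dB.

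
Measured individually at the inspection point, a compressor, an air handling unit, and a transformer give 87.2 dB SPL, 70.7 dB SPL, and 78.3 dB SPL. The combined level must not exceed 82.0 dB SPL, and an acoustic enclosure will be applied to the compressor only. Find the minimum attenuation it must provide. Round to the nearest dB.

Fixed contribution from the other sources: Σ 10^(L/10) = 10^(70.7/10) + 10^(78.3/10) = 7.936e+07 (79.00 dB SPL).
The limit corresponds to 10^(82.0/10) = 1.585e+08; subtracting the fixed part leaves 7.913e+07 for the compressor, i.e. 78.98 dB SPL.
So the compressor must be reduced from 87.2 to 78.98 dB SPL: IL = 8.22 dB.

8 dB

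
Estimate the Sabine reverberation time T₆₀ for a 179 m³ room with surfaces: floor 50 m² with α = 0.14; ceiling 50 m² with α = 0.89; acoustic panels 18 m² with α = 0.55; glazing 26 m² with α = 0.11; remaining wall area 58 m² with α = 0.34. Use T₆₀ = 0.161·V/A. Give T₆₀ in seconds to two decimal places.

Total absorption A = 50·0.14 + 50·0.89 + 18·0.55 + 26·0.11 + 58·0.34 = 83.98 m² sabins.
T₆₀ = 0.161 × 179 / 83.98 = 0.343 s.

0.34 s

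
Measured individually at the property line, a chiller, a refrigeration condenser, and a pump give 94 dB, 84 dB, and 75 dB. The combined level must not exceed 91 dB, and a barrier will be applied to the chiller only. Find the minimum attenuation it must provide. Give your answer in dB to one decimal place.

Fixed contribution from the other sources: Σ 10^(L/10) = 10^(84/10) + 10^(75/10) = 2.828e+08 (84.51 dB).
To meet 91 dB overall, the treated chiller may contribute at most 10^(91/10) − 2.828e+08 = 9.761e+08, i.e. 89.90 dB.
Required insertion loss = 94 − 89.90 = 4.10 dB.

4.1 dB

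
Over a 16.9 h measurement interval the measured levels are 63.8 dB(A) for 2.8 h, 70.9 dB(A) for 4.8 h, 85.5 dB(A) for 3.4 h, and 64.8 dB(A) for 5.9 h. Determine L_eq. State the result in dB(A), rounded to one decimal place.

78.8 dB(A)

Weight each interval's intensity by its duration and average over T = 16.9 h:
Σ tᵢ·10^(Lᵢ/10) = 2.8·10^(63.8/10) + 4.8·10^(70.9/10) + 3.4·10^(85.5/10) + 5.9·10^(64.8/10) = 1.290e+09.
L_eq = 10·log₁₀(1.290e+09/16.9) = 78.83 dB(A).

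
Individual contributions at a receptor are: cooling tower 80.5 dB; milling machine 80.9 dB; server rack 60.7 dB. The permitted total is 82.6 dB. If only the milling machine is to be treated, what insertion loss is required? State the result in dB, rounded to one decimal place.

Everything except the milling machine sums to 10^(80.5/10) + 10^(60.7/10) = 1.134e+08 in linear terms, 80.55 dB.
To meet 82.6 dB overall, the treated milling machine may contribute at most 10^(82.6/10) − 1.134e+08 = 6.859e+07, i.e. 78.36 dB.
So the milling machine must be reduced from 80.9 to 78.36 dB: IL = 2.54 dB.

2.5 dB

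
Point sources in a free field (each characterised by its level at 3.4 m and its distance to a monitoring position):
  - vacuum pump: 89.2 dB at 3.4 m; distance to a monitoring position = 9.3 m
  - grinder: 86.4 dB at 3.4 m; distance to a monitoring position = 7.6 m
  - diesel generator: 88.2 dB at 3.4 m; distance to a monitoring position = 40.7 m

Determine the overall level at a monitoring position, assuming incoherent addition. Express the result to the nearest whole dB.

83 dB

Apply inverse-square spreading to bring every level to the receiver, then sum 10^(L/10).
vacuum pump: 89.2 − 20·log₁₀(9.3/3.4) = 89.2 − 8.74 = 80.46 dB.
grinder: 86.4 − 20·log₁₀(7.6/3.4) = 86.4 − 6.99 = 79.41 dB.
diesel generator: 88.2 − 20·log₁₀(40.7/3.4) = 88.2 − 21.56 = 66.64 dB.
Σ 10^(L/10) = 2.031e+08 → L_total = 10·log₁₀(2.031e+08) = 83.08 dB.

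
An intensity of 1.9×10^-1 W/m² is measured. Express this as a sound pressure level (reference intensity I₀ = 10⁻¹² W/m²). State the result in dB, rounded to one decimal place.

I/I₀ = 1.9×10^-1/10⁻¹² = 1.9×10^11, and L = 10·log₁₀(I/I₀).
L = 10·(0.2788 + 11) = 112.79 dB.

112.8 dB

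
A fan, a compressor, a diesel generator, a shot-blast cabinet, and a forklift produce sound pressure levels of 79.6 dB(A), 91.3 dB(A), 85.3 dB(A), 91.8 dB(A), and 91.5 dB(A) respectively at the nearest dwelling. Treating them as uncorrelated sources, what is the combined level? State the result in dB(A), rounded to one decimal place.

96.7 dB(A)

Incoherent sources combine by intensity addition: L_total = 10·log₁₀(Σ 10^(L_i/10)).
Σ 10^(L/10) = 10^(79.6/10) + 10^(91.3/10) + 10^(85.3/10) + 10^(91.8/10) + 10^(91.5/10) = 4.705e+09.
L_total = 10·log₁₀(4.705e+09) = 96.73 dB(A).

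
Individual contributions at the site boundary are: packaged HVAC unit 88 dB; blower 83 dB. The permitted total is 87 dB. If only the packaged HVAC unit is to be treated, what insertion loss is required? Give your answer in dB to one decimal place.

3.2 dB

The untreated sources together contribute 10^(83/10) = 1.995e+08, i.e. 83.00 dB.
To meet 87 dB overall, the treated packaged HVAC unit may contribute at most 10^(87/10) − 1.995e+08 = 3.017e+08, i.e. 84.80 dB.
Required insertion loss = 88 − 84.80 = 3.20 dB.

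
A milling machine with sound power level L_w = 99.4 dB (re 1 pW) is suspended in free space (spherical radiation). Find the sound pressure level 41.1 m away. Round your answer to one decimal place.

56.1 dB

L_p = L_w − 10·log₁₀(4π·r²) with r = 41.1 m.
4π·r² = 2.123e+04 m², 10·log₁₀ of that is 43.269 dB.
L_p = 99.4 − 43.269 = 56.13 dB.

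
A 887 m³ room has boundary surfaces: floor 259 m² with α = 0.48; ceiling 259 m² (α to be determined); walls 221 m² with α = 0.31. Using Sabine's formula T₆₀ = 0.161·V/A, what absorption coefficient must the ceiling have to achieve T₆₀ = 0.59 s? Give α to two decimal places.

0.19

From T₆₀ = 0.161·V/A, the target T₆₀ = 0.59 s needs A = 0.161·887/0.59 = 242.05 m².
Absorption from the other surfaces = 259·0.48 + 221·0.31 = 192.83 m², so the ceiling must supply 49.22 m² over 259 m².
α = 49.22/259 = 0.190.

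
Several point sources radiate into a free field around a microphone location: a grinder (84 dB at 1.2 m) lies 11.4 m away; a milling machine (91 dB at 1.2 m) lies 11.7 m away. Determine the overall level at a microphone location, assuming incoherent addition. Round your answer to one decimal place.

72.0 dB

Apply inverse-square spreading to bring every level to the receiver, then sum 10^(L/10).
grinder: 84 − 20·log₁₀(11.4/1.2) = 84 − 19.55 = 64.45 dB.
milling machine: 91 − 20·log₁₀(11.7/1.2) = 91 − 19.78 = 71.22 dB.
Σ 10^(L/10) = 1.603e+07 → L_total = 10·log₁₀(1.603e+07) = 72.05 dB.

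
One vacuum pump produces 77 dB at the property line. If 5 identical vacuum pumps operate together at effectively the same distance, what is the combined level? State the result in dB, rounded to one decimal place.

84.0 dB

N identical incoherent sources raise the level by 10·log₁₀ N.
L_total = 77 + 10·log₁₀(5) = 77 + 6.990 = 83.99 dB.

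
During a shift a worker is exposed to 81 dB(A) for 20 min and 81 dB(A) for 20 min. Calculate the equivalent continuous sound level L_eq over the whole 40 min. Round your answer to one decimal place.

81.0 dB(A)

The energy average is taken in the linear domain: L_eq = 10·log₁₀[(Σ tᵢ·10^(Lᵢ/10))/T], T = 40 min.
Σ tᵢ·10^(Lᵢ/10) = 20·10^(81/10) + 20·10^(81/10) = 5.036e+09.
L_eq = 10·log₁₀(5.036e+09/40) = 81.00 dB(A).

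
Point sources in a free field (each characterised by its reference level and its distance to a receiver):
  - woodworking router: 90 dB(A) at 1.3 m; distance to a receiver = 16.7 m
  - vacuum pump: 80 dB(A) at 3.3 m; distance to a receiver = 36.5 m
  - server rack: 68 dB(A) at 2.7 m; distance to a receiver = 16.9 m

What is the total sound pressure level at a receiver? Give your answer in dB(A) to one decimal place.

Propagate each source to the receiver with L = L_ref − 20·log₁₀(r/r_ref), then add intensities.
woodworking router: 90 − 20·log₁₀(16.7/1.3) = 90 − 22.18 = 67.82 dB(A).
vacuum pump: 80 − 20·log₁₀(36.5/3.3) = 80 − 20.88 = 59.12 dB(A).
server rack: 68 − 20·log₁₀(16.9/2.7) = 68 − 15.93 = 52.07 dB(A).
Σ 10^(L/10) = 7.038e+06 → L_total = 10·log₁₀(7.038e+06) = 68.47 dB(A).

68.5 dB(A)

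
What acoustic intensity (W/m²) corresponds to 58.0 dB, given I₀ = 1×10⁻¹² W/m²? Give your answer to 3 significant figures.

6.31e-07 W/m²

L = 10·log₁₀(I/I₀) ⇒ I = I₀·10^(L/10) = 10⁻¹² × 10^5.80.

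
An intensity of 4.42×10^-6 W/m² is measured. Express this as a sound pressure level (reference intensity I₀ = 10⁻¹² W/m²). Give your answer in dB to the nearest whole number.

66 dB

L = 10·log₁₀(I/I₀) = 10·log₁₀(4.42×10^-6/10⁻¹²) = 10·log₁₀(4.42×10^6).
L = 10·(0.6454 + 6) = 66.45 dB.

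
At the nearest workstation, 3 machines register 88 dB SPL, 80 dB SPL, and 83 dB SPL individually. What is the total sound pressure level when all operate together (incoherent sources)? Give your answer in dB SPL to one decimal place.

For uncorrelated sources the intensities add, so convert each level to linear form, sum, and take 10·log₁₀ of the total.
Σ 10^(L/10) = 10^(88/10) + 10^(80/10) + 10^(83/10) = 9.305e+08.
L_total = 10·log₁₀(9.305e+08) = 89.69 dB SPL.

89.7 dB SPL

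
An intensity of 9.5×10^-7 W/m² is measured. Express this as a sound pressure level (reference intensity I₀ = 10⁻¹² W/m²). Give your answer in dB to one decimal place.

Dividing by I₀ shifts the exponent by 12: I/I₀ = 9.5×10^5.
L = 10·(0.9777 + 5) = 59.78 dB.

59.8 dB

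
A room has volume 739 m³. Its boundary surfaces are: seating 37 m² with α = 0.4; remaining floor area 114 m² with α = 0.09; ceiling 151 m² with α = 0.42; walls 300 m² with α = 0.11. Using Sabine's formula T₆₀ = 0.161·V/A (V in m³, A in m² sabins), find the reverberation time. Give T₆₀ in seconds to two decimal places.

0.98 s

Summing Sᵢαᵢ: 37·0.4 + 114·0.09 + 151·0.42 + 300·0.11 = 121.48 m².
T₆₀ = 0.161 × 739 / 121.48 = 0.979 s.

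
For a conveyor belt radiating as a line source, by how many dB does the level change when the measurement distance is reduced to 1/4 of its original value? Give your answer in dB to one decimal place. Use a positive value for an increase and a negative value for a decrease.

+6.0 dB

With cylindrical spreading the level changes by −10·log₁₀(r₂/r₁).
ΔL = −10·log₁₀(0.25) = +6.02 dB.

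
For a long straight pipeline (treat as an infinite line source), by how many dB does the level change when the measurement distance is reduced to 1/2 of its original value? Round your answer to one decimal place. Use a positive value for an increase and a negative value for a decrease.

With cylindrical spreading the level changes by −10·log₁₀(r₂/r₁).
ΔL = −10·log₁₀(0.5) = +3.01 dB.

+3.0 dB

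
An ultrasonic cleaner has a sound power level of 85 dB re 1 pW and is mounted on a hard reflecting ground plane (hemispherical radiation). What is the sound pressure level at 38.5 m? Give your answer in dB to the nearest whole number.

Free-field hemispherical radiation: L_p = L_w − 10·log₁₀(2π·r²), r = 38.5 m.
2π·r² = 9313 m², 10·log₁₀ of that is 39.691 dB.
L_p = 85 − 39.691 = 45.31 dB.

45 dB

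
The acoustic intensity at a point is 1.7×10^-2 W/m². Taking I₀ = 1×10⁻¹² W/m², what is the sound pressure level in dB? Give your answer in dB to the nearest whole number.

102 dB

Dividing by I₀ shifts the exponent by 12: I/I₀ = 1.7×10^10.
L = 10·(0.2304 + 10) = 102.30 dB.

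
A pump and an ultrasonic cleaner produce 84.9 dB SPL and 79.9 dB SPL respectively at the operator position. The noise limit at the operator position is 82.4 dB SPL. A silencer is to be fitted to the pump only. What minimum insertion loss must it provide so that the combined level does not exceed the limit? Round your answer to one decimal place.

Everything except the pump sums to 10^(79.9/10) = 9.772e+07 in linear terms, 79.90 dB SPL.
To meet 82.4 dB SPL overall, the treated pump may contribute at most 10^(82.4/10) − 9.772e+07 = 7.606e+07, i.e. 78.81 dB SPL.
So the pump must be reduced from 84.9 to 78.81 dB SPL: IL = 6.09 dB.

6.1 dB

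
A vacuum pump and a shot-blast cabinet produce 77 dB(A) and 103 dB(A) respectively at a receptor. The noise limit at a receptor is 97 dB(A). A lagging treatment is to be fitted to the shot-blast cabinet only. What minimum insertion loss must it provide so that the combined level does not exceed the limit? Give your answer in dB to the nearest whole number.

Fixed contribution from the other source: Σ 10^(L/10) = 10^(77/10) = 5.012e+07 (77.00 dB(A)).
The limit corresponds to 10^(97/10) = 5.012e+09; subtracting the fixed part leaves 4.962e+09 for the shot-blast cabinet, i.e. 96.96 dB(A).
Required insertion loss = 103 − 96.96 = 6.04 dB.

6 dB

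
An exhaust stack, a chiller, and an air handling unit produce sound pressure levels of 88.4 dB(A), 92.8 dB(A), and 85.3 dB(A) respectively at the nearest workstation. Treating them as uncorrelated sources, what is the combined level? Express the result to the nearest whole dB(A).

95 dB(A)

Incoherent sources combine by intensity addition: L_total = 10·log₁₀(Σ 10^(L_i/10)).
Σ 10^(L/10) = 10^(88.4/10) + 10^(92.8/10) + 10^(85.3/10) = 2.936e+09.
L_total = 10·log₁₀(2.936e+09) = 94.68 dB(A).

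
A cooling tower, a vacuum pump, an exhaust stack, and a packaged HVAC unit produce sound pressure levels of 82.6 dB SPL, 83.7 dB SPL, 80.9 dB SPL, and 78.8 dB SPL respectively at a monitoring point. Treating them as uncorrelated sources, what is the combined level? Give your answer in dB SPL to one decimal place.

87.9 dB SPL

Incoherent sources combine by intensity addition: L_total = 10·log₁₀(Σ 10^(L_i/10)).
Σ 10^(L/10) = 10^(82.6/10) + 10^(83.7/10) + 10^(80.9/10) + 10^(78.8/10) = 6.153e+08.
L_total = 10·log₁₀(6.153e+08) = 87.89 dB SPL.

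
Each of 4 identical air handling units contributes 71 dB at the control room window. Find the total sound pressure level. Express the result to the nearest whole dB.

77 dB

L_total = L₁ + 10·log₁₀ N for N identical incoherent sources.
L_total = 71 + 10·log₁₀(4) = 71 + 6.021 = 77.02 dB.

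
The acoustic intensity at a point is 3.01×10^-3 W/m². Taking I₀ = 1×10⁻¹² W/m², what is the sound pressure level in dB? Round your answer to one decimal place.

94.8 dB

I/I₀ = 3.01×10^-3/10⁻¹² = 3.01×10^9, and L = 10·log₁₀(I/I₀).
L = 10·(0.4786 + 9) = 94.79 dB.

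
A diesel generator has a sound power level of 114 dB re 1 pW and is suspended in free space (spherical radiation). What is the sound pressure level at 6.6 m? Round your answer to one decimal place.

The power spreads over a sphere of area 4π·r², so L_p = L_w − 10·log₁₀(4π·r²).
4π·r² = 547.4 m², 10·log₁₀ of that is 27.383 dB.
L_p = 114 − 27.383 = 86.62 dB.

86.6 dB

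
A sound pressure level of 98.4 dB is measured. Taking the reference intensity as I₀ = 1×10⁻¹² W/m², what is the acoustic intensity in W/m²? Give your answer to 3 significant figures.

I = I₀·10^(L/10) = 10⁻¹² × 10^(98.4/10) = 10^(-2.160).

0.00692 W/m²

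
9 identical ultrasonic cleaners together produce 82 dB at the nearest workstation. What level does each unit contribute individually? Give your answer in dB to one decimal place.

72.5 dB

For N identical incoherent sources L_total = L₁ + 10·log₁₀ N, so L₁ = 82 − 10·log₁₀(9) = 82 − 9.542.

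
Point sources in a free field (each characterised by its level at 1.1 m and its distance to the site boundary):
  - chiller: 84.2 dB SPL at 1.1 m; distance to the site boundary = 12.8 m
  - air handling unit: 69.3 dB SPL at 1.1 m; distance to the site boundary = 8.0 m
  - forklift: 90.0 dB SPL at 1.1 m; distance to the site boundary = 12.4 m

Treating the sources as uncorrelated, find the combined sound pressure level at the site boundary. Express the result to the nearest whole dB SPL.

70 dB SPL

Apply inverse-square spreading to bring every level to the receiver, then sum 10^(L/10).
chiller: 84.2 − 20·log₁₀(12.8/1.1) = 84.2 − 21.32 = 62.88 dB SPL.
air handling unit: 69.3 − 20·log₁₀(8.0/1.1) = 69.3 − 17.23 = 52.07 dB SPL.
forklift: 90.0 − 20·log₁₀(12.4/1.1) = 90.0 − 21.04 = 68.96 dB SPL.
Σ 10^(L/10) = 9.973e+06 → L_total = 10·log₁₀(9.973e+06) = 69.99 dB SPL.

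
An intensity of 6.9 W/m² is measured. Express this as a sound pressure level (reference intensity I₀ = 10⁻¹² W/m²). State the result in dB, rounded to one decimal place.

128.4 dB

Dividing by I₀ shifts the exponent by 12: I/I₀ = 6.9×10^12.
L = 10·(0.8388 + 12) = 128.39 dB.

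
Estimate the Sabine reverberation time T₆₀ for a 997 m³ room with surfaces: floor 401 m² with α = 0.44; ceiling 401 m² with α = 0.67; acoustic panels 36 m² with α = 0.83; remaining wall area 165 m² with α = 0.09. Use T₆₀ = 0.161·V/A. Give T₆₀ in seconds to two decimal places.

A = Σ Sᵢαᵢ = 401·0.44 + 401·0.67 + 36·0.83 + 165·0.09 = 489.84 m².
T₆₀ = 0.161·V/A = 0.161·997/489.84 = 0.328 s.

0.33 s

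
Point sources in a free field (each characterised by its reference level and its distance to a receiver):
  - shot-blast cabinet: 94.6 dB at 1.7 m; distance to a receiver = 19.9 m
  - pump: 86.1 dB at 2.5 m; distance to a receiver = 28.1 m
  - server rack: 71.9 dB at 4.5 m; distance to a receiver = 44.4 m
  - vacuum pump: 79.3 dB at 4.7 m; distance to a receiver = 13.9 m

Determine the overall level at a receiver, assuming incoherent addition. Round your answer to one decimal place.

First find each source's level at the receiver (point-source: −20·log₁₀(r/r_ref)), then combine on an intensity basis.
shot-blast cabinet: 94.6 − 20·log₁₀(19.9/1.7) = 94.6 − 21.37 = 73.23 dB.
pump: 86.1 − 20·log₁₀(28.1/2.5) = 86.1 − 21.02 = 65.08 dB.
server rack: 71.9 − 20·log₁₀(44.4/4.5) = 71.9 − 19.88 = 52.02 dB.
vacuum pump: 79.3 − 20·log₁₀(13.9/4.7) = 79.3 − 9.42 = 69.88 dB.
Σ 10^(L/10) = 3.416e+07 → L_total = 10·log₁₀(3.416e+07) = 75.34 dB.

75.3 dB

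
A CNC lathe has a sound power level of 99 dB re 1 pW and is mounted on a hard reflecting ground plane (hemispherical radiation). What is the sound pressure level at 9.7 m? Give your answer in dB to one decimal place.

71.3 dB

The power spreads over a hemisphere of area 2π·r², so L_p = L_w − 10·log₁₀(2π·r²).
2π·r² = 591.2 m², 10·log₁₀ of that is 27.717 dB.
L_p = 99 − 27.717 = 71.28 dB.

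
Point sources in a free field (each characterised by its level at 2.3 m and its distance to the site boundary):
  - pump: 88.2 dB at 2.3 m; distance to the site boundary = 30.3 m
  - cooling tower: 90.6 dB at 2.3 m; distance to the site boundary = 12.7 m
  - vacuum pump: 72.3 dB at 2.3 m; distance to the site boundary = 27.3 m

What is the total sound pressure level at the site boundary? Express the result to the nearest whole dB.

76 dB

Propagate each source to the receiver with L = L_ref − 20·log₁₀(r/r_ref), then add intensities.
pump: 88.2 − 20·log₁₀(30.3/2.3) = 88.2 − 22.39 = 65.81 dB.
cooling tower: 90.6 − 20·log₁₀(12.7/2.3) = 90.6 − 14.84 = 75.76 dB.
vacuum pump: 72.3 − 20·log₁₀(27.3/2.3) = 72.3 − 21.49 = 50.81 dB.
Σ 10^(L/10) = 4.158e+07 → L_total = 10·log₁₀(4.158e+07) = 76.19 dB.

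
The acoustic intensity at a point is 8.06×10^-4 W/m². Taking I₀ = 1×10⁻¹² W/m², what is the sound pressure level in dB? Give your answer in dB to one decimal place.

L = 10·log₁₀(I/I₀) = 10·log₁₀(8.06×10^-4/10⁻¹²) = 10·log₁₀(8.06×10^8).
L = 10·(0.9063 + 8) = 89.06 dB.

89.1 dB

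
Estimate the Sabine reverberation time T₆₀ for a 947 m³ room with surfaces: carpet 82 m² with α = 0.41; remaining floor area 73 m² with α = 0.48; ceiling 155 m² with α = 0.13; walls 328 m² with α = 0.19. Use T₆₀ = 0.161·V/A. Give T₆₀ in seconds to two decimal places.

1.01 s

A = Σ Sᵢαᵢ = 82·0.41 + 73·0.48 + 155·0.13 + 328·0.19 = 151.13 m².
T₆₀ = 0.161 × 947 / 151.13 = 1.009 s.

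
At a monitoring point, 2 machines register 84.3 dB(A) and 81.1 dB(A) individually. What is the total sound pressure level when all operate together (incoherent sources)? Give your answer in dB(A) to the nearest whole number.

For uncorrelated sources the intensities add, so convert each level to linear form, sum, and take 10·log₁₀ of the total.
Σ 10^(L/10) = 10^(84.3/10) + 10^(81.1/10) = 3.980e+08.
L_total = 10·log₁₀(3.980e+08) = 86.00 dB(A).

86 dB(A)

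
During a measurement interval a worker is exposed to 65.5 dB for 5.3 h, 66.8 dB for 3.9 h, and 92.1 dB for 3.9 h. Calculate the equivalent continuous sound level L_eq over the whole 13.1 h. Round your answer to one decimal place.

The energy average is taken in the linear domain: L_eq = 10·log₁₀[(Σ tᵢ·10^(Lᵢ/10))/T], T = 13.1 h.
Σ tᵢ·10^(Lᵢ/10) = 5.3·10^(65.5/10) + 3.9·10^(66.8/10) + 3.9·10^(92.1/10) = 6.363e+09.
L_eq = 10·log₁₀(6.363e+09/13.1) = 86.86 dB.

86.9 dB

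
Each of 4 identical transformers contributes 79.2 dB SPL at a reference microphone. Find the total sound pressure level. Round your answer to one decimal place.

With 4 equal, uncorrelated contributions the intensity is 4× that of one unit, giving a rise of 10·log₁₀ 4.
L_total = 79.2 + 10·log₁₀(4) = 79.2 + 6.021 = 85.22 dB SPL.

85.2 dB SPL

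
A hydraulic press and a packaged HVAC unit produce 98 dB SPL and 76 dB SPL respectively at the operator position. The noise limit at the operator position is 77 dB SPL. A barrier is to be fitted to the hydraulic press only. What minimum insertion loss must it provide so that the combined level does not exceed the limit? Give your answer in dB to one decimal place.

The untreated sources together contribute 10^(76/10) = 3.981e+07, i.e. 76.00 dB SPL.
The limit corresponds to 10^(77/10) = 5.012e+07; subtracting the fixed part leaves 1.031e+07 for the hydraulic press, i.e. 70.13 dB SPL.
Required insertion loss = 98 − 70.13 = 27.87 dB.

27.9 dB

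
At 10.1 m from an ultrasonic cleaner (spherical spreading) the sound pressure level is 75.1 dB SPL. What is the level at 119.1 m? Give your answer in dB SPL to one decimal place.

For a point source, L₂ = L₁ − 20·log₁₀(r₂/r₁).
L₂ = 75.1 − 20·log₁₀(119.1/10.1) = 75.1 − 21.432 = 53.67 dB SPL.

53.7 dB SPL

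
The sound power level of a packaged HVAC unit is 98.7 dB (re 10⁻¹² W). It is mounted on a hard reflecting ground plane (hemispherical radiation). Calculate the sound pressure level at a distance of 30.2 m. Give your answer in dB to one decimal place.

61.1 dB

Free-field hemispherical radiation: L_p = L_w − 10·log₁₀(2π·r²), r = 30.2 m.
2π·r² = 5731 m², 10·log₁₀ of that is 37.582 dB.
L_p = 98.7 − 37.582 = 61.12 dB.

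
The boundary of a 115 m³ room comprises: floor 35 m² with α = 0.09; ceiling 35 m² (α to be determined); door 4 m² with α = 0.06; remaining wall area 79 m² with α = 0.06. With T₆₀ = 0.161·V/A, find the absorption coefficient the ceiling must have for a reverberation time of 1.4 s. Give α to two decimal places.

0.15

A = 0.161·V/T₆₀ = 0.161·115/1.4 = 13.23 m² sabins.
Absorption from the other surfaces = 35·0.09 + 4·0.06 + 79·0.06 = 8.13 m², so the ceiling must supply 5.10 m² over 35 m².
α = 5.10/35 = 0.146.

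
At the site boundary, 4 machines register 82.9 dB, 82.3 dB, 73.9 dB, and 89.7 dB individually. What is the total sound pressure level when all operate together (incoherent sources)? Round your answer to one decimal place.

Incoherent sources combine by intensity addition: L_total = 10·log₁₀(Σ 10^(L_i/10)).
Σ 10^(L/10) = 10^(82.9/10) + 10^(82.3/10) + 10^(73.9/10) + 10^(89.7/10) = 1.323e+09.
L_total = 10·log₁₀(1.323e+09) = 91.21 dB.

91.2 dB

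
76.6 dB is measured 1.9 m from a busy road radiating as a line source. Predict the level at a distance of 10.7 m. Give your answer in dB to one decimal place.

Line-source attenuation: ΔL = 10·log₁₀(r₂/r₁) = 10·log₁₀(10.7/1.9) = 7.506 dB.
L₂ = 76.6 − 10·log₁₀(10.7/1.9) = 76.6 − 7.506 = 69.09 dB.

69.1 dB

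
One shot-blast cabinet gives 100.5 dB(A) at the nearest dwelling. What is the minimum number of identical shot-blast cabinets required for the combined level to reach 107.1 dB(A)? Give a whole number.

5

N identical sources give L₁ + 10·log₁₀ N, so require 10·log₁₀ N ≥ 107.1 − 100.5 = 6.6 dB.
N ≥ 10^(6.6/10) = 4.571, so N = 5.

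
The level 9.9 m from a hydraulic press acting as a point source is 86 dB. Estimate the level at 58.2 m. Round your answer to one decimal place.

For a point source, L₂ = L₁ − 20·log₁₀(r₂/r₁).
L₂ = 86 − 20·log₁₀(58.2/9.9) = 86 − 15.386 = 70.61 dB.

70.6 dB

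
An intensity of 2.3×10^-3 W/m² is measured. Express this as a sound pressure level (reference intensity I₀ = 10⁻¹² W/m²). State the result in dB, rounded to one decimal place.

93.6 dB

L = 10·log₁₀(I/I₀) = 10·log₁₀(2.3×10^-3/10⁻¹²) = 10·log₁₀(2.3×10^9).
L = 10·(0.3617 + 9) = 93.62 dB.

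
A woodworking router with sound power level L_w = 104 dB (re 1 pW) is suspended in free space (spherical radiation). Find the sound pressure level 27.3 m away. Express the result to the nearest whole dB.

64 dB

The power spreads over a sphere of area 4π·r², so L_p = L_w − 10·log₁₀(4π·r²).
4π·r² = 9366 m², 10·log₁₀ of that is 39.715 dB.
L_p = 104 − 39.715 = 64.28 dB.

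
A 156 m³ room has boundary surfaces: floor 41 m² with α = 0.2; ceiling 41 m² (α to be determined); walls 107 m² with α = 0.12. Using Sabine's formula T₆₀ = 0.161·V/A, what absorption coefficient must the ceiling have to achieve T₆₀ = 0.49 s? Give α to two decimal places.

Required total absorption A = 0.161·156/0.49 = 51.26 m².
Absorption from the other surfaces = 41·0.2 + 107·0.12 = 21.04 m², so the ceiling must supply 30.22 m² over 41 m².
α = 30.22/41 = 0.737.

0.74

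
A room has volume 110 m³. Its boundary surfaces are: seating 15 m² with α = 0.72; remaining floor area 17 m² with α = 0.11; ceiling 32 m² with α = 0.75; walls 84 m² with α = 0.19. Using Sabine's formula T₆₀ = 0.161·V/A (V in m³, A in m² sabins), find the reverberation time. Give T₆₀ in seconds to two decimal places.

0.34 s

A = Σ Sᵢαᵢ = 15·0.72 + 17·0.11 + 32·0.75 + 84·0.19 = 52.63 m².
T₆₀ = 0.161·V/A = 0.161·110/52.63 = 0.337 s.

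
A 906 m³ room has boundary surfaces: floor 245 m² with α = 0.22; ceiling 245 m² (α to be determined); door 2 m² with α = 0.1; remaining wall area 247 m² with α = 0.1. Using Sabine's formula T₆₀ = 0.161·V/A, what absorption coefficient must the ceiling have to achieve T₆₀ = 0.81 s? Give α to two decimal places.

A = 0.161·V/T₆₀ = 0.161·906/0.81 = 180.08 m² sabins.
Absorption from the other surfaces = 245·0.22 + 2·0.1 + 247·0.1 = 78.80 m², so the ceiling must supply 101.28 m² over 245 m².
α = 101.28/245 = 0.413.

0.41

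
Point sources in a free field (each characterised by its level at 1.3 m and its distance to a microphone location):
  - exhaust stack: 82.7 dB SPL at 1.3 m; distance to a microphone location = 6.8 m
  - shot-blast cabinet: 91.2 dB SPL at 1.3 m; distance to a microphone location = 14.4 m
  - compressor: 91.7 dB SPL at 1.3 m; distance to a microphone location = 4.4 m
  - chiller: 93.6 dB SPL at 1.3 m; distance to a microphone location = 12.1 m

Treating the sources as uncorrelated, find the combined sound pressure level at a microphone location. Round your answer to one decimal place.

82.4 dB SPL

First find each source's level at the receiver (point-source: −20·log₁₀(r/r_ref)), then combine on an intensity basis.
exhaust stack: 82.7 − 20·log₁₀(6.8/1.3) = 82.7 − 14.37 = 68.33 dB SPL.
shot-blast cabinet: 91.2 − 20·log₁₀(14.4/1.3) = 91.2 − 20.89 = 70.31 dB SPL.
compressor: 91.7 − 20·log₁₀(4.4/1.3) = 91.7 − 10.59 = 81.11 dB SPL.
chiller: 93.6 − 20·log₁₀(12.1/1.3) = 93.6 − 19.38 = 74.22 dB SPL.
Σ 10^(L/10) = 1.731e+08 → L_total = 10·log₁₀(1.731e+08) = 82.38 dB SPL.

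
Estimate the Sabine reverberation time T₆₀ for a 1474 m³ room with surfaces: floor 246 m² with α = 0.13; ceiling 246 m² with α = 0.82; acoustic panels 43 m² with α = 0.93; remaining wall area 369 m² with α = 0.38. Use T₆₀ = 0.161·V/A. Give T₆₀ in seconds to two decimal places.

Summing Sᵢαᵢ: 246·0.13 + 246·0.82 + 43·0.93 + 369·0.38 = 413.91 m².
T₆₀ = 0.161·V/A = 0.161·1474/413.91 = 0.573 s.

0.57 s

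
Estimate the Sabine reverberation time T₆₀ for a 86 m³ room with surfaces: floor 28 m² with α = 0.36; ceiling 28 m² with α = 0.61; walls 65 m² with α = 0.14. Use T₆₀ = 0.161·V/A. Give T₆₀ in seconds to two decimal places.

0.38 s

Total absorption A = 28·0.36 + 28·0.61 + 65·0.14 = 36.26 m² sabins.
T₆₀ = 0.161 × 86 / 36.26 = 0.382 s.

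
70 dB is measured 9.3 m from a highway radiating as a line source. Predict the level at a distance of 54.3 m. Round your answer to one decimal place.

62.3 dB

Cylindrical spreading from a line source gives a 10·log₁₀(r₂/r₁) drop.
L₂ = 70 − 10·log₁₀(54.3/9.3) = 70 − 7.663 = 62.34 dB.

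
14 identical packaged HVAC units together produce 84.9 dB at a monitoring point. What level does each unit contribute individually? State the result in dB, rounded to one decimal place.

14 equal contributions raise the level by 10·log₁₀ 14 = 11.461 dB, so each unit alone gives 84.9 − 11.461.

73.4 dB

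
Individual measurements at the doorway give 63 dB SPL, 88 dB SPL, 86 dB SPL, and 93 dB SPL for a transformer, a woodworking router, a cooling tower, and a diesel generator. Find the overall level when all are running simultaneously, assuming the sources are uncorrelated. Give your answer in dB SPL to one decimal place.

Incoherent sources combine by intensity addition: L_total = 10·log₁₀(Σ 10^(L_i/10)).
Σ 10^(L/10) = 10^(63/10) + 10^(88/10) + 10^(86/10) + 10^(93/10) = 3.026e+09.
L_total = 10·log₁₀(3.026e+09) = 94.81 dB SPL.

94.8 dB SPL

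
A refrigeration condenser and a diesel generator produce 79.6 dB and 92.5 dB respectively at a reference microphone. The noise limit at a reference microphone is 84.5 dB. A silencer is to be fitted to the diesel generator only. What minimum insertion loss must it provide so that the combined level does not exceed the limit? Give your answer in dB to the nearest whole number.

10 dB

Fixed contribution from the other source: Σ 10^(L/10) = 10^(79.6/10) = 9.120e+07 (79.60 dB).
The limit corresponds to 10^(84.5/10) = 2.818e+08; subtracting the fixed part leaves 1.906e+08 for the diesel generator, i.e. 82.80 dB.
Required insertion loss = 92.5 − 82.80 = 9.70 dB.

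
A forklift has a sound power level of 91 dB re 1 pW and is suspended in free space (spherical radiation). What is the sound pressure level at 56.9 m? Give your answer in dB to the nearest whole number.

45 dB

The power spreads over a sphere of area 4π·r², so L_p = L_w − 10·log₁₀(4π·r²).
4π·r² = 4.069e+04 m², 10·log₁₀ of that is 46.094 dB.
L_p = 91 − 46.094 = 44.91 dB.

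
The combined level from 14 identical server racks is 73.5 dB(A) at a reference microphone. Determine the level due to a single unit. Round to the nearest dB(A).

62 dB(A)

Dividing the total intensity by 14 lowers the level by 10·log₁₀ 14 = 11.461 dB: L₁ = 73.5 − 11.461.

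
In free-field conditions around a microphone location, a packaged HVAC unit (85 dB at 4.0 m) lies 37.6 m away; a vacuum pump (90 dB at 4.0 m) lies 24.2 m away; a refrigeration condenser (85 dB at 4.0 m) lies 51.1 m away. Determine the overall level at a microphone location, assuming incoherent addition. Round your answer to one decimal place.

Apply inverse-square spreading to bring every level to the receiver, then sum 10^(L/10).
packaged HVAC unit: 85 − 20·log₁₀(37.6/4.0) = 85 − 19.46 = 65.54 dB.
vacuum pump: 90 − 20·log₁₀(24.2/4.0) = 90 − 15.64 = 74.36 dB.
refrigeration condenser: 85 − 20·log₁₀(51.1/4.0) = 85 − 22.13 = 62.87 dB.
Σ 10^(L/10) = 3.284e+07 → L_total = 10·log₁₀(3.284e+07) = 75.16 dB.

75.2 dB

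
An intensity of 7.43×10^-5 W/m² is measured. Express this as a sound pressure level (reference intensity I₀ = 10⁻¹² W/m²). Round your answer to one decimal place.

78.7 dB

Dividing by I₀ shifts the exponent by 12: I/I₀ = 7.43×10^7.
L = 10·(0.8710 + 7) = 78.71 dB.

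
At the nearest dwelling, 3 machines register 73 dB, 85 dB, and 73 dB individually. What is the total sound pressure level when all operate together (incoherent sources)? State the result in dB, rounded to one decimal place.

For uncorrelated sources the intensities add, so convert each level to linear form, sum, and take 10·log₁₀ of the total.
Σ 10^(L/10) = 10^(73/10) + 10^(85/10) + 10^(73/10) = 3.561e+08.
L_total = 10·log₁₀(3.561e+08) = 85.52 dB.

85.5 dB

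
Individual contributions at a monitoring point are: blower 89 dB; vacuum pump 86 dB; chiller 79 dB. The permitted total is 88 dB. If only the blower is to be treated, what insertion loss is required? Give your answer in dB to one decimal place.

Fixed contribution from the other sources: Σ 10^(L/10) = 10^(86/10) + 10^(79/10) = 4.775e+08 (86.79 dB).
To meet 88 dB overall, the treated blower may contribute at most 10^(88/10) − 4.775e+08 = 1.534e+08, i.e. 81.86 dB.
So the blower must be reduced from 89 to 81.86 dB: IL = 7.14 dB.

7.1 dB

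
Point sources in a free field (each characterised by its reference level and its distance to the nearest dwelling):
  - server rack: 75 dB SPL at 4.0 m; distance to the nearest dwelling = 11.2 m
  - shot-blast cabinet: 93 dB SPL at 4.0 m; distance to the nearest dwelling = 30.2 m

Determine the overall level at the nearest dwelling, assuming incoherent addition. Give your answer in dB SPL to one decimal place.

75.9 dB SPL

First find each source's level at the receiver (point-source: −20·log₁₀(r/r_ref)), then combine on an intensity basis.
server rack: 75 − 20·log₁₀(11.2/4.0) = 75 − 8.94 = 66.06 dB SPL.
shot-blast cabinet: 93 − 20·log₁₀(30.2/4.0) = 93 − 17.56 = 75.44 dB SPL.
Σ 10^(L/10) = 3.904e+07 → L_total = 10·log₁₀(3.904e+07) = 75.91 dB SPL.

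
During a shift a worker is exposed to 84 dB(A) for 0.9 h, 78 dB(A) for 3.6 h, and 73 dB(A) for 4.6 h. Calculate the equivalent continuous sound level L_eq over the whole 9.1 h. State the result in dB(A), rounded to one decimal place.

77.8 dB(A)

Weight each interval's intensity by its duration and average over T = 9.1 h:
Σ tᵢ·10^(Lᵢ/10) = 0.9·10^(84/10) + 3.6·10^(78/10) + 4.6·10^(73/10) = 5.450e+08.
L_eq = 10·log₁₀(5.450e+08/9.1) = 77.77 dB(A).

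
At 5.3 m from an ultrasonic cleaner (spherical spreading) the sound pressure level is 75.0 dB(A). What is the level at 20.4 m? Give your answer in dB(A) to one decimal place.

63.3 dB(A)

For a point source, L₂ = L₁ − 20·log₁₀(r₂/r₁).
L₂ = 75.0 − 20·log₁₀(20.4/5.3) = 75.0 − 11.707 = 63.29 dB(A).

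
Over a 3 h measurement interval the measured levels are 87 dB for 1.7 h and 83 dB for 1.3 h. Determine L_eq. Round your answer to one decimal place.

85.7 dB

Weight each interval's intensity by its duration and average over T = 3 h:
Σ tᵢ·10^(Lᵢ/10) = 1.7·10^(87/10) + 1.3·10^(83/10) = 1.111e+09.
L_eq = 10·log₁₀(1.111e+09/3) = 85.69 dB.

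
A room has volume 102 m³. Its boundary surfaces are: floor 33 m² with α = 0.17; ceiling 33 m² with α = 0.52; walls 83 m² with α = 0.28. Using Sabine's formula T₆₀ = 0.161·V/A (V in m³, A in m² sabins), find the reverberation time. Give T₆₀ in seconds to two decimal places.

0.36 s

A = Σ Sᵢαᵢ = 33·0.17 + 33·0.52 + 83·0.28 = 46.01 m².
T₆₀ = 0.161 × 102 / 46.01 = 0.357 s.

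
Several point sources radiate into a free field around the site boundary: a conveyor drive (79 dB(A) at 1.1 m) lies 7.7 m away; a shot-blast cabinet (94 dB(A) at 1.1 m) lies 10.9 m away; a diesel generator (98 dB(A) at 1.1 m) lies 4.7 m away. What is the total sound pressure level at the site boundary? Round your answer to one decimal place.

85.7 dB(A)

First find each source's level at the receiver (point-source: −20·log₁₀(r/r_ref)), then combine on an intensity basis.
conveyor drive: 79 − 20·log₁₀(7.7/1.1) = 79 − 16.90 = 62.10 dB(A).
shot-blast cabinet: 94 − 20·log₁₀(10.9/1.1) = 94 − 19.92 = 74.08 dB(A).
diesel generator: 98 − 20·log₁₀(4.7/1.1) = 98 − 12.61 = 85.39 dB(A).
Σ 10^(L/10) = 3.728e+08 → L_total = 10·log₁₀(3.728e+08) = 85.71 dB(A).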